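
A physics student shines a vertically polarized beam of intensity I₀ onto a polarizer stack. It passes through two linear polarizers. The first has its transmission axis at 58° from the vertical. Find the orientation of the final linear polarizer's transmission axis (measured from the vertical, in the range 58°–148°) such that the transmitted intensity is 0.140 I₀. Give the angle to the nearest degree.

θ ≈ 103°

I₁ = I₀ cos²(58° − 0°) = I₀ cos²(58°) = 0.2808 I₀.
Need I₂/I₀ = 0.14, so cos²(θ − 58°) = 0.14 / 0.2808 = 0.4985.
θ − 58° = arccos(√0.4985) = 45.1°, giving θ ≈ 58 + 45.1 = 103.1°.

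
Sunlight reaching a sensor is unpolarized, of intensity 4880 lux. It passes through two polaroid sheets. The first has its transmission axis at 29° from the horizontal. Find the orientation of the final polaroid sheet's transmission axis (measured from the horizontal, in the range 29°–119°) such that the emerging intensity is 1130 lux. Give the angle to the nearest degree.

Unpolarized light through the first polarizer → I₁ = ½ I₀, now polarized at 29°.
Target fraction: 1130 / 4880 lux = 0.2316 of I₀.
Need I₂/I₀ = 0.2316, so cos²(θ − 29°) = 0.2316 / 0.5 = 0.4631.
θ − 29° = arccos(√0.4631) = 47.1°, giving θ ≈ 29 + 47.1 = 76.1°.

θ ≈ 76°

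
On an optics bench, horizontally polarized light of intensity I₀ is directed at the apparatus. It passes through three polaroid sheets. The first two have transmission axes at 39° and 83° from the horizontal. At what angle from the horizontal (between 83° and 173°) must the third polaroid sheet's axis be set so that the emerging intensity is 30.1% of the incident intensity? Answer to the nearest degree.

I₁ = I₀ cos²(39° − 0°) = I₀ cos²(39°) = 0.604 I₀.
I₂ = I₁ cos²(83° − 39°) = 0.604 I₀ · cos²(44°) = 0.3125 I₀.
Need I₃/I₀ = 0.301, so cos²(θ − 83°) = 0.301 / 0.3125 = 0.9631.
θ − 83° = arccos(√0.9631) = 11.1°, giving θ ≈ 83 + 11.1 = 94.1°.

θ ≈ 94°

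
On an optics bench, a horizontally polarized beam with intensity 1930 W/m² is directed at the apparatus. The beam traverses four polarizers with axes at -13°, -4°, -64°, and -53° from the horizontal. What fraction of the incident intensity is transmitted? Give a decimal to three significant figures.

I/I₀ ≈ 0.223

I₁ = 1930 W/m² · cos²(13°) = 1832 W/m².
I₂ = I₁ · cos²(9°) = 1832 · 0.9755 = 1787 W/m².
I₃ = I₂ · cos²(60°) = 1787 · 0.25 = 446.9 W/m².
I₄ = I₃ · cos²(11°) = 446.9 · 0.9636 = 430.6 W/m².
Transmitted fraction = 0.2231.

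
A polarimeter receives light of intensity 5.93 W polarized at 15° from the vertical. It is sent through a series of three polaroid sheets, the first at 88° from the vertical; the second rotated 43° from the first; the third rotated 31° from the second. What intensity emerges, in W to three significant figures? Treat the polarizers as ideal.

By Malus's law, I₁ = 5.93 W · cos²(73°) = 0.5069 W.
I₂ = I₁ · cos²(43°) = 0.5069 · 0.5349 = 0.2711 W.
I₃ = I₂ · cos²(31°) = 0.2711 · 0.7347 = 0.1992 W.

I ≈ 0.199 W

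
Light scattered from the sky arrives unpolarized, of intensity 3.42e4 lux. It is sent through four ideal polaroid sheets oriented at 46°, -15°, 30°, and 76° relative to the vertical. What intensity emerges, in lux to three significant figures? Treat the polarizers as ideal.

Unpolarized light through the first polarizer → I₁ = 3.42e4 lux/2 = 1.71e+04 lux, polarized at 46°.
I₂ = I₁ · cos²(61°) = 1.71e+04 · 0.235 = 4019 lux.
I₃ = I₂ · cos²(45°) = 4019 · 0.5 = 2010 lux.
I₄ = I₃ · cos²(46°) = 2010 · 0.4826 = 969.7 lux.

I ≈ 970 lux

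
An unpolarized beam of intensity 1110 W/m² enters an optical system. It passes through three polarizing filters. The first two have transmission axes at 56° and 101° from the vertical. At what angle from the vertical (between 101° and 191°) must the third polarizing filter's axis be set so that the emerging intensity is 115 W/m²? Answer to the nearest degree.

θ ≈ 151°

Unpolarized light through the first polarizer → I₁ = ½ I₀, now polarized at 56°.
I₂ = I₁ cos²(101° − 56°) = 0.5 I₀ · cos²(45°) = 0.25 I₀.
Target fraction: 115 / 1110 W/m² = 0.1036 of I₀.
Need I₃/I₀ = 0.1036, so cos²(θ − 101°) = 0.1036 / 0.25 = 0.4144.
θ − 101° = arccos(√0.4144) = 49.9°, giving θ ≈ 101 + 49.9 = 150.9°.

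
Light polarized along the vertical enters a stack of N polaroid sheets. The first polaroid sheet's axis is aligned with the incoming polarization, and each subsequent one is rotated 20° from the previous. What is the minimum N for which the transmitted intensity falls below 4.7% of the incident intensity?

N = 26

First polarizer is aligned with the polarization: full transmission.
Each further stage multiplies by cos²(20°) = 0.883.
After N polarizers: T = 0.883^(N−1). Require T < 0.047 ⇒ N−1 > ln(0.047)/ln(0.883) = 24.58, so N−1 ≥ 25 and N = 26.
Check: N=26 gives T = 0.0446 < 0.047; N=25 gives T = 0.0505.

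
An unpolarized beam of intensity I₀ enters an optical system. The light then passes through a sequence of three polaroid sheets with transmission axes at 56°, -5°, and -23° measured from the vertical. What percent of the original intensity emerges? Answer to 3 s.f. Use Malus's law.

≈ 10.6%

Unpolarized light through the first polarizer → I₁ = ½ I₀, now polarized at 56°.
I₂ = I₁ cos²(-5° − 56°) = 0.5 I₀ · cos²(61°) = 0.1175 I₀.
I₃ = I₂ cos²(-23° + 5°) = 0.1175 I₀ · cos²(18°) = 0.1063 I₀.
That is 10.63% of the incident intensity.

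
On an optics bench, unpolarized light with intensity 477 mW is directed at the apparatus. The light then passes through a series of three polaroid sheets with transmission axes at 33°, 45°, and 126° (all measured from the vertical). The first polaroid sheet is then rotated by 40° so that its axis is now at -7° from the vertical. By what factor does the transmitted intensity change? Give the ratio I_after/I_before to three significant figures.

I_new/I_old ≈ 0.396

Before rotation:
Unpolarized light through the first polarizer → I₁ = ½ I₀, now polarized at 33°.
I₂ = I₁ cos²(45° − 33°) = 0.5 I₀ · cos²(12°) = 0.4784 I₀.
I₃ = I₂ cos²(126° − 45°) = 0.4784 I₀ · cos²(81°) = 0.01171 I₀.
After rotation:
Unpolarized light through the first polarizer → I₁ = ½ I₀, now polarized at -7°.
I₂ = I₁ cos²(45° + 7°) = 0.5 I₀ · cos²(52°) = 0.1895 I₀.
I₃ = I₂ cos²(126° − 45°) = 0.1895 I₀ · cos²(81°) = 0.004638 I₀.
Ratio = 0.004638 / 0.01171 = 0.3962.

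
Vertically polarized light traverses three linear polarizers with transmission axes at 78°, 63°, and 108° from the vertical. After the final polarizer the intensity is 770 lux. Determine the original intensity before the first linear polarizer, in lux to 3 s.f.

I₀ ≈ 3.82e4 lux

I₁ = I₀ cos²(78° − 0°) = I₀ cos²(78°) = 0.04323 I₀.
I₂ = I₁ cos²(63° − 78°) = 0.04323 I₀ · cos²(15°) = 0.04033 I₀.
I₃ = I₂ cos²(108° − 63°) = 0.04033 I₀ · cos²(45°) = 0.02017 I₀.
So 770 lux = 0.02017 I₀, giving I₀ = 770/0.02017 = 3.818e+04 lux.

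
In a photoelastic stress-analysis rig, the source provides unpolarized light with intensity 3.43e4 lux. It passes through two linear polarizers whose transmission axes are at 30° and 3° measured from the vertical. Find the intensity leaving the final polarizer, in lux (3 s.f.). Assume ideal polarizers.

Unpolarized light through the first polarizer → I₁ = 3.43e4 lux/2 = 1.715e+04 lux, polarized at 30°.
I₂ = I₁ · cos²(27°) = 1.715e+04 · 0.7939 = 1.362e+04 lux.

I ≈ 1.36e4 lux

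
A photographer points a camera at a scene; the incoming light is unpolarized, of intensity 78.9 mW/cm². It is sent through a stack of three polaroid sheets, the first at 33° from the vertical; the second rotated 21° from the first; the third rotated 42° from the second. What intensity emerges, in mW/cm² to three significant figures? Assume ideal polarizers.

Unpolarized light through the first polarizer → I₁ = 78.9 mW/cm²/2 = 39.45 mW/cm², polarized at 33°.
I₂ = I₁ · cos²(21°) = 39.45 · 0.8716 = 34.38 mW/cm².
I₃ = I₂ · cos²(42°) = 34.38 · 0.5523 = 18.99 mW/cm².

I ≈ 19.0 mW/cm²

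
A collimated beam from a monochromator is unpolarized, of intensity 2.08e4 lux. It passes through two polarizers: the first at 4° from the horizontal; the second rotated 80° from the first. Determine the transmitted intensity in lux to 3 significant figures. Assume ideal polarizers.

Unpolarized light through the first polarizer → I₁ = 2.08e4 lux/2 = 1.04e+04 lux, polarized at 4°.
I₂ = I₁ · cos²(80°) = 1.04e+04 · 0.03015 = 313.6 lux.

I ≈ 314 lux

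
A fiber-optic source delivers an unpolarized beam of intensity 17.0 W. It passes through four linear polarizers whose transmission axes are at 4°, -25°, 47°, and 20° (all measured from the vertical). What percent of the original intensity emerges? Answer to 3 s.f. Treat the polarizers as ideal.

Unpolarized light through the first polarizer → I₁ = 17.0 W/2 = 8.5 W, polarized at 4°.
I₂ = I₁ · cos²(29°) = 8.5 · 0.765 = 6.502 W.
I₃ = I₂ · cos²(72°) = 6.502 · 0.09549 = 0.6209 W.
I₄ = I₃ · cos²(27°) = 0.6209 · 0.7939 = 0.4929 W.
That is 2.9% of the incident intensity.

≈ 2.90%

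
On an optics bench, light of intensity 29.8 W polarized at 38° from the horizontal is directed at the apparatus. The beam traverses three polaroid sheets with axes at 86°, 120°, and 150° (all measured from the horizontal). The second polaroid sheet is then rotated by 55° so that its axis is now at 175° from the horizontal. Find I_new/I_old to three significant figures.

I_new/I_old ≈ 0.000485

Before rotation:
By Malus's law, I₁ = I₀ cos²(86° − 38°) = I₀ cos²(48°) = 0.4477 I₀.
I₂ = I₁ cos²(120° − 86°) = 0.4477 I₀ · cos²(34°) = 0.3077 I₀.
I₃ = I₂ cos²(150° − 120°) = 0.3077 I₀ · cos²(30°) = 0.2308 I₀.
After rotation:
I₁ = I₀ cos²(86° − 38°) = I₀ cos²(48°) = 0.4477 I₀.
I₂ = I₁ cos²(175° − 86°) = 0.4477 I₀ · cos²(89°) = 0.0001364 I₀.
I₃ = I₂ cos²(150° − 175°) = 0.0001364 I₀ · cos²(25°) = 0.000112 I₀.
Ratio = 0.000112 / 0.2308 = 0.0004853.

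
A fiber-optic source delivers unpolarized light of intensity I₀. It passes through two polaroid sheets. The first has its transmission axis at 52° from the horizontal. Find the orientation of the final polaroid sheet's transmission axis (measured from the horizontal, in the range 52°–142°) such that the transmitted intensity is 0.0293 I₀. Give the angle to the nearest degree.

θ ≈ 128°

Unpolarized light through the first polarizer → I₁ = ½ I₀, now polarized at 52°.
Need I₂/I₀ = 0.0293, so cos²(θ − 52°) = 0.0293 / 0.5 = 0.0586.
θ − 52° = arccos(√0.0586) = 76.0°, giving θ ≈ 52 + 76.0 = 128.0°.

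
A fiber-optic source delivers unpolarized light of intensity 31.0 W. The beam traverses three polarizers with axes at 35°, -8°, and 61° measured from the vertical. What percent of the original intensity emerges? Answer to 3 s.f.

Unpolarized light through the first polarizer → I₁ = 31.0 W/2 = 15.5 W, polarized at 35°.
I₂ = I₁ · cos²(43°) = 15.5 · 0.5349 = 8.291 W.
I₃ = I₂ · cos²(69°) = 8.291 · 0.1284 = 1.065 W.
That is 3.435% of the incident intensity.

≈ 3.43%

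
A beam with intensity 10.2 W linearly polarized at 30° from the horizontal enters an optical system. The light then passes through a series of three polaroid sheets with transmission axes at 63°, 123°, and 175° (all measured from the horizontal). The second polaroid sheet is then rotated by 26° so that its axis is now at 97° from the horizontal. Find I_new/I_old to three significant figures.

I_new/I_old ≈ 0.314

Before rotation:
By Malus's law, I₁ = I₀ cos²(63° − 30°) = I₀ cos²(33°) = 0.7034 I₀.
I₂ = I₁ cos²(123° − 63°) = 0.7034 I₀ · cos²(60°) = 0.1758 I₀.
I₃ = I₂ cos²(175° − 123°) = 0.1758 I₀ · cos²(52°) = 0.06665 I₀.
After rotation:
I₁ = I₀ cos²(63° − 30°) = I₀ cos²(33°) = 0.7034 I₀.
I₂ = I₁ cos²(97° − 63°) = 0.7034 I₀ · cos²(34°) = 0.4834 I₀.
I₃ = I₂ cos²(175° − 97°) = 0.4834 I₀ · cos²(78°) = 0.0209 I₀.
Ratio = 0.0209 / 0.06665 = 0.3135.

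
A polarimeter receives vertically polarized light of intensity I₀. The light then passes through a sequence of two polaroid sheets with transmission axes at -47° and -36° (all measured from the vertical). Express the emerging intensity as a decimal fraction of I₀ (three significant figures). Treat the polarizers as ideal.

≈ 0.448 I₀

By Malus's law, I₁ = I₀ cos²(-47° − 0°) = I₀ cos²(47°) = 0.4651 I₀.
I₂ = I₁ cos²(-36° + 47°) = 0.4651 I₀ · cos²(11°) = 0.4482 I₀.
Transmitted fraction = 0.4482.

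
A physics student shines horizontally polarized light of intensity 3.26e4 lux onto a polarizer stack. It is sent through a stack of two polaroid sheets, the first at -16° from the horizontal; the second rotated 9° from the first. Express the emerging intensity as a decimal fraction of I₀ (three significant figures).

I/I₀ ≈ 0.901

I₁ = 3.26e4 lux · cos²(16°) = 3.012e+04 lux.
I₂ = I₁ · cos²(9°) = 3.012e+04 · 0.9755 = 2.939e+04 lux.
Transmitted fraction = 0.9014.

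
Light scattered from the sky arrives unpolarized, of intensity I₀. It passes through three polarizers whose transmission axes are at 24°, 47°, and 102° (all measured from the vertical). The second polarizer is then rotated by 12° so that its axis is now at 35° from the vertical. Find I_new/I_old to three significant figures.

Before rotation:
Unpolarized light through the first polarizer → I₁ = ½ I₀, now polarized at 24°.
I₂ = I₁ cos²(47° − 24°) = 0.5 I₀ · cos²(23°) = 0.4237 I₀.
I₃ = I₂ cos²(102° − 47°) = 0.4237 I₀ · cos²(55°) = 0.1394 I₀.
After rotation:
Unpolarized light through the first polarizer → I₁ = ½ I₀, now polarized at 24°.
I₂ = I₁ cos²(35° − 24°) = 0.5 I₀ · cos²(11°) = 0.4818 I₀.
I₃ = I₂ cos²(102° − 35°) = 0.4818 I₀ · cos²(67°) = 0.07356 I₀.
Ratio = 0.07356 / 0.1394 = 0.5277.

I_new/I_old ≈ 0.528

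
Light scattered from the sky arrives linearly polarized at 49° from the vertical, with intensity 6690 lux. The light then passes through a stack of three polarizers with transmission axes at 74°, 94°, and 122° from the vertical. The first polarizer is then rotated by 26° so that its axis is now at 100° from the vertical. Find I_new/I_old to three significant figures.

I_new/I_old ≈ 0.540

Before rotation:
By Malus's law, I₁ = I₀ cos²(74° − 49°) = I₀ cos²(25°) = 0.8214 I₀.
I₂ = I₁ cos²(94° − 74°) = 0.8214 I₀ · cos²(20°) = 0.7253 I₀.
I₃ = I₂ cos²(122° − 94°) = 0.7253 I₀ · cos²(28°) = 0.5654 I₀.
After rotation:
I₁ = I₀ cos²(100° − 49°) = I₀ cos²(51°) = 0.396 I₀.
I₂ = I₁ cos²(94° − 100°) = 0.396 I₀ · cos²(6°) = 0.3917 I₀.
I₃ = I₂ cos²(122° − 94°) = 0.3917 I₀ · cos²(28°) = 0.3054 I₀.
Ratio = 0.3054 / 0.5654 = 0.5401.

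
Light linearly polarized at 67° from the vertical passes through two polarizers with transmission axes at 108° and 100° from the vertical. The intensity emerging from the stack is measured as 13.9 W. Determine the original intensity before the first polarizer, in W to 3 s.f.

By Malus's law, I₁ = I₀ cos²(108° − 67°) = I₀ cos²(41°) = 0.5696 I₀.
I₂ = I₁ cos²(100° − 108°) = 0.5696 I₀ · cos²(8°) = 0.5586 I₀.
So 13.9 W = 0.5586 I₀, giving I₀ = 13.9/0.5586 = 24.89 W.

I₀ ≈ 24.9 W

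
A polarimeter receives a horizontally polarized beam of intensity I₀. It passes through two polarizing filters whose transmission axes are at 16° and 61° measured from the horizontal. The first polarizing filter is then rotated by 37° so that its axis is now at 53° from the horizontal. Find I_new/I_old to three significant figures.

Before rotation:
By Malus's law, I₁ = I₀ cos²(16° − 0°) = I₀ cos²(16°) = 0.924 I₀.
I₂ = I₁ cos²(61° − 16°) = 0.924 I₀ · cos²(45°) = 0.462 I₀.
After rotation:
I₁ = I₀ cos²(53° − 0°) = I₀ cos²(53°) = 0.3622 I₀.
I₂ = I₁ cos²(61° − 53°) = 0.3622 I₀ · cos²(8°) = 0.3552 I₀.
Ratio = 0.3552 / 0.462 = 0.7687.

I_new/I_old ≈ 0.769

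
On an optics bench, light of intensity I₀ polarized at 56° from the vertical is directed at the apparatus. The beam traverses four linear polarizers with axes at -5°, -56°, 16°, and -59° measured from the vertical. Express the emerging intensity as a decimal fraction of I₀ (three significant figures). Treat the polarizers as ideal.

≈ 0.000595 I₀

I₁ = I₀ cos²(-5° − 56°) = I₀ cos²(61°) = 0.235 I₀.
I₂ = I₁ cos²(-56° + 5°) = 0.235 I₀ · cos²(51°) = 0.09309 I₀.
I₃ = I₂ cos²(16° + 56°) = 0.09309 I₀ · cos²(72°) = 0.008889 I₀.
I₄ = I₃ cos²(-59° − 16°) = 0.008889 I₀ · cos²(75°) = 0.0005954 I₀.
Transmitted fraction = 0.0005954.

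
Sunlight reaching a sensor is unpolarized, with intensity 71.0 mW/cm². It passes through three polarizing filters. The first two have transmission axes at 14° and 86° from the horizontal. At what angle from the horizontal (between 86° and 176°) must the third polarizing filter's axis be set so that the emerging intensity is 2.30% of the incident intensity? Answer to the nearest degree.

Unpolarized light through the first polarizer → I₁ = ½ I₀, now polarized at 14°.
I₂ = I₁ cos²(86° − 14°) = 0.5 I₀ · cos²(72°) = 0.04775 I₀.
Need I₃/I₀ = 0.023, so cos²(θ − 86°) = 0.023 / 0.04775 = 0.4817.
θ − 86° = arccos(√0.4817) = 46.0°, giving θ ≈ 86 + 46.0 = 132.0°.

θ ≈ 132°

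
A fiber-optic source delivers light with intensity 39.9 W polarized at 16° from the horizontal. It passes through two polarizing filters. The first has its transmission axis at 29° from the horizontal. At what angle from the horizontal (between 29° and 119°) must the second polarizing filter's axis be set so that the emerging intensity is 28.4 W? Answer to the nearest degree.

θ ≈ 59°

By Malus's law, I₁ = I₀ cos²(29° − 16°) = I₀ cos²(13°) = 0.9494 I₀.
Target fraction: 28.4 / 39.9 W = 0.7118 of I₀.
Need I₂/I₀ = 0.7118, so cos²(θ − 29°) = 0.7118 / 0.9494 = 0.7497.
θ − 29° = arccos(√0.7497) = 30.0°, giving θ ≈ 29 + 30.0 = 59.0°.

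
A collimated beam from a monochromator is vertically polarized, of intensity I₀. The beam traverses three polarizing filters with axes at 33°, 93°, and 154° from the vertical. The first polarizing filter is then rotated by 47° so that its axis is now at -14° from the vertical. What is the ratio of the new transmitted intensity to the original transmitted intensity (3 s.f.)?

I_new/I_old ≈ 0.458

Before rotation:
I₁ = I₀ cos²(33° − 0°) = I₀ cos²(33°) = 0.7034 I₀.
I₂ = I₁ cos²(93° − 33°) = 0.7034 I₀ · cos²(60°) = 0.1758 I₀.
I₃ = I₂ cos²(154° − 93°) = 0.1758 I₀ · cos²(61°) = 0.04133 I₀.
After rotation:
I₁ = I₀ cos²(-14° − 0°) = I₀ cos²(14°) = 0.9415 I₀.
Angle between axes 1 and 2: 73°. I₂ = 0.9415 I₀ · cos²(73°) = 0.08048 I₀.
I₃ = I₂ cos²(154° − 93°) = 0.08048 I₀ · cos²(61°) = 0.01892 I₀.
Ratio = 0.01892 / 0.04133 = 0.4577.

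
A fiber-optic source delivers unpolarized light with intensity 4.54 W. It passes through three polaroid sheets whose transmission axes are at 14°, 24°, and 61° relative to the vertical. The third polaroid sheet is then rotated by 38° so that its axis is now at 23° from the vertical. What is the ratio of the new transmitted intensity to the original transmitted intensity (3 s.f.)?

I_new/I_old ≈ 1.57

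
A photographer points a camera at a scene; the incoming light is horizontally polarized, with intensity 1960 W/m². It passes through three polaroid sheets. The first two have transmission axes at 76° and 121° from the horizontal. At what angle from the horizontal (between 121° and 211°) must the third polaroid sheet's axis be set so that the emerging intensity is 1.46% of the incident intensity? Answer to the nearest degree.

By Malus's law, I₁ = I₀ cos²(76° − 0°) = I₀ cos²(76°) = 0.05853 I₀.
I₂ = I₁ cos²(121° − 76°) = 0.05853 I₀ · cos²(45°) = 0.02926 I₀.
Need I₃/I₀ = 0.0146, so cos²(θ − 121°) = 0.0146 / 0.02926 = 0.4989.
θ − 121° = arccos(√0.4989) = 45.1°, giving θ ≈ 121 + 45.1 = 166.1°.

θ ≈ 166°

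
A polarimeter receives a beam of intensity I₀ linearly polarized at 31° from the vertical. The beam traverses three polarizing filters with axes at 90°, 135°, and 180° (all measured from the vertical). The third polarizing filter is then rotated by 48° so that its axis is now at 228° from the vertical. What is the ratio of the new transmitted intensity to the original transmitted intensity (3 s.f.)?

Before rotation:
By Malus's law, I₁ = I₀ cos²(90° − 31°) = I₀ cos²(59°) = 0.2653 I₀.
I₂ = I₁ cos²(135° − 90°) = 0.2653 I₀ · cos²(45°) = 0.1326 I₀.
I₃ = I₂ cos²(180° − 135°) = 0.1326 I₀ · cos²(45°) = 0.06632 I₀.
After rotation:
I₁ = I₀ cos²(90° − 31°) = I₀ cos²(59°) = 0.2653 I₀.
I₂ = I₁ cos²(135° − 90°) = 0.2653 I₀ · cos²(45°) = 0.1326 I₀.
Angle between axes 2 and 3: 87°. I₃ = 0.1326 I₀ · cos²(87°) = 0.0003633 I₀.
Ratio = 0.0003633 / 0.06632 = 0.005478.

I_new/I_old ≈ 0.00548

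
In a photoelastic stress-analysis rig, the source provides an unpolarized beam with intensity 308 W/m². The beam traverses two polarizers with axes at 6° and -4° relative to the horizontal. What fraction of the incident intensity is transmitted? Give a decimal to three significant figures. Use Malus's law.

Unpolarized light through the first polarizer → I₁ = 308 W/m²/2 = 154 W/m², polarized at 6°.
I₂ = I₁ · cos²(10°) = 154 · 0.9698 = 149.4 W/m².
Transmitted fraction = 0.4849.

I/I₀ ≈ 0.485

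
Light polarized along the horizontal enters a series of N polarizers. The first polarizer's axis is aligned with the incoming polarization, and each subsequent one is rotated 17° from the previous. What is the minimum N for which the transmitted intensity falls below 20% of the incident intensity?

N = 20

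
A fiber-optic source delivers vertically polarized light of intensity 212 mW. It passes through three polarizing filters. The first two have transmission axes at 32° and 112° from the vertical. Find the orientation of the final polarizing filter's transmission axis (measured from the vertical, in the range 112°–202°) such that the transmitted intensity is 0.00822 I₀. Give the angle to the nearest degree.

θ ≈ 164°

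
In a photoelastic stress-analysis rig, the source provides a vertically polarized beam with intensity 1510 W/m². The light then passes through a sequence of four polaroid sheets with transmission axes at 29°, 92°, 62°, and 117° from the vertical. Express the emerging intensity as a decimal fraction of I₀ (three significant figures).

I/I₀ ≈ 0.0389

By Malus's law, I₁ = 1510 W/m² · cos²(29°) = 1155 W/m².
I₂ = I₁ · cos²(63°) = 1155 · 0.2061 = 238.1 W/m².
I₃ = I₂ · cos²(30°) = 238.1 · 0.75 = 178.6 W/m².
I₄ = I₃ · cos²(55°) = 178.6 · 0.329 = 58.74 W/m².
Transmitted fraction = 0.0389.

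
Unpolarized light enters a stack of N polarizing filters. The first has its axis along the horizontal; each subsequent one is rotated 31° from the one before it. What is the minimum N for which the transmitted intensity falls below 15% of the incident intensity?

First polarizer halves the unpolarized light: factor 1/2.
Each further stage multiplies by cos²(31°) = 0.7347.
After N polarizers: T = 0.5·0.7347^(N−1). Require T < 0.15 ⇒ N−1 > ln(0.15/0.5)/ln(0.7347) = 3.91, so N−1 ≥ 4 and N = 5.
Check: N=5 gives T = 0.1457 < 0.15; N=4 gives T = 0.1983.

N = 5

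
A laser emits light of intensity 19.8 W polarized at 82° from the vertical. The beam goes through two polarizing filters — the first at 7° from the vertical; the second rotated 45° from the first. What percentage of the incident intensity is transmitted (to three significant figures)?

I₁ = 19.8 W · cos²(75°) = 1.326 W.
I₂ = I₁ · cos²(45°) = 1.326 · 0.5 = 0.6632 W.
That is 3.349% of the incident intensity.

≈ 3.35%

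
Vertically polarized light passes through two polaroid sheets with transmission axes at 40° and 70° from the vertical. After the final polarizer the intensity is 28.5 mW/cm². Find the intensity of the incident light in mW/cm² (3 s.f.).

I₁ = I₀ cos²(40° − 0°) = I₀ cos²(40°) = 0.5868 I₀.
I₂ = I₁ cos²(70° − 40°) = 0.5868 I₀ · cos²(30°) = 0.4401 I₀.
So 28.5 mW/cm² = 0.4401 I₀, giving I₀ = 28.5/0.4401 = 64.76 mW/cm².

I₀ ≈ 64.8 mW/cm²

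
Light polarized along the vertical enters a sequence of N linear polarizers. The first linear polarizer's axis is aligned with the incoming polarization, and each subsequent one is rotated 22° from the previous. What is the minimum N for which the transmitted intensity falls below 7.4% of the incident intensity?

N = 19

First polarizer is aligned with the polarization: full transmission.
Each further stage multiplies by cos²(22°) = 0.8597.
After N polarizers: T = 0.8597^(N−1). Require T < 0.074 ⇒ N−1 > ln(0.074)/ln(0.8597) = 17.22, so N−1 ≥ 18 and N = 19.
Check: N=19 gives T = 0.06576 < 0.074; N=18 gives T = 0.0765.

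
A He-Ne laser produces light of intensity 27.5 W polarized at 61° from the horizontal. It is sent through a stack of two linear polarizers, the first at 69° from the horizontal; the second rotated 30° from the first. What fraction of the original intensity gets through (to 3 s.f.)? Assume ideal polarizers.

By Malus's law, I₁ = 27.5 W · cos²(8°) = 26.97 W.
I₂ = I₁ · cos²(30°) = 26.97 · 0.75 = 20.23 W.
Transmitted fraction = 0.7355.

I/I₀ ≈ 0.735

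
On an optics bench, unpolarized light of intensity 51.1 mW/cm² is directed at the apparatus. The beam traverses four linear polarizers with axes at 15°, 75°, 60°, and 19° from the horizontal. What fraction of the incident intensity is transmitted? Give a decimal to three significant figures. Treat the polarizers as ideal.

I/I₀ ≈ 0.0664

Unpolarized light through the first polarizer → I₁ = 51.1 mW/cm²/2 = 25.55 mW/cm², polarized at 15°.
I₂ = I₁ · cos²(60°) = 25.55 · 0.25 = 6.388 mW/cm².
I₃ = I₂ · cos²(15°) = 6.388 · 0.933 = 5.96 mW/cm².
I₄ = I₃ · cos²(41°) = 5.96 · 0.5696 = 3.395 mW/cm².
Transmitted fraction = 0.06643.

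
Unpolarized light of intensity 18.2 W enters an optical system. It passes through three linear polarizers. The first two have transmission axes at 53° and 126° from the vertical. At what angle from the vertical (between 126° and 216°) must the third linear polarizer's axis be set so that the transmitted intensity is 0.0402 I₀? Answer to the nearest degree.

θ ≈ 140°

Unpolarized light through the first polarizer → I₁ = ½ I₀, now polarized at 53°.
I₂ = I₁ cos²(126° − 53°) = 0.5 I₀ · cos²(73°) = 0.04274 I₀.
Need I₃/I₀ = 0.0402, so cos²(θ − 126°) = 0.0402 / 0.04274 = 0.9406.
θ − 126° = arccos(√0.9406) = 14.1°, giving θ ≈ 126 + 14.1 = 140.1°.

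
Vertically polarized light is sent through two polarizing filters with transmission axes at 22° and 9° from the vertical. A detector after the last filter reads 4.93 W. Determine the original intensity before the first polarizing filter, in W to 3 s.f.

By Malus's law, I₁ = I₀ cos²(22° − 0°) = I₀ cos²(22°) = 0.8597 I₀.
I₂ = I₁ cos²(9° − 22°) = 0.8597 I₀ · cos²(13°) = 0.8162 I₀.
So 4.93 W = 0.8162 I₀, giving I₀ = 4.93/0.8162 = 6.04 W.

I₀ ≈ 6.04 W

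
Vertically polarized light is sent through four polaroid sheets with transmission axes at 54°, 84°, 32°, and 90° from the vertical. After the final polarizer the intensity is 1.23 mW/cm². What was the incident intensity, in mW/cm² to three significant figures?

I₁ = I₀ cos²(54° − 0°) = I₀ cos²(54°) = 0.3455 I₀.
I₂ = I₁ cos²(84° − 54°) = 0.3455 I₀ · cos²(30°) = 0.2591 I₀.
I₃ = I₂ cos²(32° − 84°) = 0.2591 I₀ · cos²(52°) = 0.09822 I₀.
I₄ = I₃ cos²(90° − 32°) = 0.09822 I₀ · cos²(58°) = 0.02758 I₀.
So 1.23 mW/cm² = 0.02758 I₀, giving I₀ = 1.23/0.02758 = 44.6 mW/cm².

I₀ ≈ 44.6 mW/cm²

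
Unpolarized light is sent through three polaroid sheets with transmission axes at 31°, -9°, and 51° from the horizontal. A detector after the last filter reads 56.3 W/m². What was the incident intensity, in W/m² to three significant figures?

I₀ ≈ 768 W/m²

Unpolarized light through the first polarizer → I₁ = ½ I₀, now polarized at 31°.
I₂ = I₁ cos²(-9° − 31°) = 0.5 I₀ · cos²(40°) = 0.2934 I₀.
I₃ = I₂ cos²(51° + 9°) = 0.2934 I₀ · cos²(60°) = 0.07335 I₀.
So 56.3 W/m² = 0.07335 I₀, giving I₀ = 56.3/0.07335 = 767.5 W/m².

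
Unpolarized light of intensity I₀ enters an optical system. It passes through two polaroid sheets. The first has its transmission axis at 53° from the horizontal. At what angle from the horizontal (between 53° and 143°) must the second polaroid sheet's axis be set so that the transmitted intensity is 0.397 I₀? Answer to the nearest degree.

θ ≈ 80°

Unpolarized light through the first polarizer → I₁ = ½ I₀, now polarized at 53°.
Need I₂/I₀ = 0.397, so cos²(θ − 53°) = 0.397 / 0.5 = 0.794.
θ − 53° = arccos(√0.794) = 27.0°, giving θ ≈ 53 + 27.0 = 80.0°.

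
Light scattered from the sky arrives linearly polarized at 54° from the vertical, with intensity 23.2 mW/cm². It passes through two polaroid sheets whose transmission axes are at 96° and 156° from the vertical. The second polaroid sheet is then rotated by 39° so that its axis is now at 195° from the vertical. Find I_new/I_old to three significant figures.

I_new/I_old ≈ 0.0979

Before rotation:
I₁ = I₀ cos²(96° − 54°) = I₀ cos²(42°) = 0.5523 I₀.
I₂ = I₁ cos²(156° − 96°) = 0.5523 I₀ · cos²(60°) = 0.1381 I₀.
After rotation:
I₁ = I₀ cos²(96° − 54°) = I₀ cos²(42°) = 0.5523 I₀.
Angle between axes 1 and 2: 81°. I₂ = 0.5523 I₀ · cos²(81°) = 0.01351 I₀.
Ratio = 0.01351 / 0.1381 = 0.09789.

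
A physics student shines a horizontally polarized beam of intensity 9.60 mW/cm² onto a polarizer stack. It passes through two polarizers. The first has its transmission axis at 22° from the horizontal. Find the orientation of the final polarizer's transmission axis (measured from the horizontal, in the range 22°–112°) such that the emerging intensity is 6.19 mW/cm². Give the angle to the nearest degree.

By Malus's law, I₁ = I₀ cos²(22° − 0°) = I₀ cos²(22°) = 0.8597 I₀.
Target fraction: 6.19 / 9.60 mW/cm² = 0.6448 of I₀.
Need I₂/I₀ = 0.6448, so cos²(θ − 22°) = 0.6448 / 0.8597 = 0.75.
θ − 22° = arccos(√0.75) = 30.0°, giving θ ≈ 22 + 30.0 = 52.0°.

θ ≈ 52°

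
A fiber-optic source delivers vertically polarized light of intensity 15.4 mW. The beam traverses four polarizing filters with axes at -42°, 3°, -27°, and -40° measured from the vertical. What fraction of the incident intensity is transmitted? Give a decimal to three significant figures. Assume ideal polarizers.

I/I₀ ≈ 0.197

By Malus's law, I₁ = 15.4 mW · cos²(42°) = 8.505 mW.
I₂ = I₁ · cos²(45°) = 8.505 · 0.5 = 4.252 mW.
I₃ = I₂ · cos²(30°) = 4.252 · 0.75 = 3.189 mW.
I₄ = I₃ · cos²(13°) = 3.189 · 0.9494 = 3.028 mW.
Transmitted fraction = 0.1966.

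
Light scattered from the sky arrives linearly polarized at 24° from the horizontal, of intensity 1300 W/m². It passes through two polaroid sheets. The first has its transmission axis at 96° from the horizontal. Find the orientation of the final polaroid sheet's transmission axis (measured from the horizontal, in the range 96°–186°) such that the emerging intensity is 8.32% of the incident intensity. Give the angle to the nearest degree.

By Malus's law, I₁ = I₀ cos²(96° − 24°) = I₀ cos²(72°) = 0.09549 I₀.
Need I₂/I₀ = 0.0832, so cos²(θ − 96°) = 0.0832 / 0.09549 = 0.8713.
θ − 96° = arccos(√0.8713) = 21.0°, giving θ ≈ 96 + 21.0 = 117.0°.

θ ≈ 117°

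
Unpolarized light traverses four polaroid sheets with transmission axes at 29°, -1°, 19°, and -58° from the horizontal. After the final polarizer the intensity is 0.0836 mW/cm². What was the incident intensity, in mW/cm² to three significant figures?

I₀ ≈ 4.99 mW/cm²

Unpolarized light through the first polarizer → I₁ = ½ I₀, now polarized at 29°.
I₂ = I₁ cos²(-1° − 29°) = 0.5 I₀ · cos²(30°) = 0.375 I₀.
I₃ = I₂ cos²(19° + 1°) = 0.375 I₀ · cos²(20°) = 0.3311 I₀.
I₄ = I₃ cos²(-58° − 19°) = 0.3311 I₀ · cos²(77°) = 0.01676 I₀.
So 0.0836 mW/cm² = 0.01676 I₀, giving I₀ = 0.0836/0.01676 = 4.989 mW/cm².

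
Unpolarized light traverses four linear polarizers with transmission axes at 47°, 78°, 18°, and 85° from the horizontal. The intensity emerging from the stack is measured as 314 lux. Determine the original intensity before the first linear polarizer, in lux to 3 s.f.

I₀ ≈ 2.24e4 lux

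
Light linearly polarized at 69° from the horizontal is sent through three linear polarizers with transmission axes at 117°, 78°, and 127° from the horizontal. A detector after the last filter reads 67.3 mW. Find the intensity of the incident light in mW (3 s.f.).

I₁ = I₀ cos²(117° − 69°) = I₀ cos²(48°) = 0.4477 I₀.
I₂ = I₁ cos²(78° − 117°) = 0.4477 I₀ · cos²(39°) = 0.2704 I₀.
I₃ = I₂ cos²(127° − 78°) = 0.2704 I₀ · cos²(49°) = 0.1164 I₀.
So 67.3 mW = 0.1164 I₀, giving I₀ = 67.3/0.1164 = 578.2 mW.

I₀ ≈ 578 mW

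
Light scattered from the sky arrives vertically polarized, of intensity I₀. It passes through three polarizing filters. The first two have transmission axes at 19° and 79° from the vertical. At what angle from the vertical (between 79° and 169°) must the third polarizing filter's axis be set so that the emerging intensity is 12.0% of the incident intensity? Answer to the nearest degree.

I₁ = I₀ cos²(19° − 0°) = I₀ cos²(19°) = 0.894 I₀.
I₂ = I₁ cos²(79° − 19°) = 0.894 I₀ · cos²(60°) = 0.2235 I₀.
Need I₃/I₀ = 0.12, so cos²(θ − 79°) = 0.12 / 0.2235 = 0.5369.
θ − 79° = arccos(√0.5369) = 42.9°, giving θ ≈ 79 + 42.9 = 121.9°.

θ ≈ 122°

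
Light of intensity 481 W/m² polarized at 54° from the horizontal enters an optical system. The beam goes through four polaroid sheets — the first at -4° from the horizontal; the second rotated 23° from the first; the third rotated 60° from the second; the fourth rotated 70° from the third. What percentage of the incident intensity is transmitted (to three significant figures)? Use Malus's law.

≈ 0.696%

By Malus's law, I₁ = 481 W/m² · cos²(58°) = 135.1 W/m².
I₂ = I₁ · cos²(23°) = 135.1 · 0.8473 = 114.5 W/m².
I₃ = I₂ · cos²(60°) = 114.5 · 0.25 = 28.61 W/m².
I₄ = I₃ · cos²(70°) = 28.61 · 0.117 = 3.347 W/m².
That is 0.6958% of the incident intensity.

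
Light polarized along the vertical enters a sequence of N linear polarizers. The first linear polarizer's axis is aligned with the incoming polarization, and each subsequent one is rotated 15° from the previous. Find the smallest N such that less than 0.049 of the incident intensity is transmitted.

First polarizer is aligned with the polarization: full transmission.
Each further stage multiplies by cos²(15°) = 0.933.
After N polarizers: T = 0.933^(N−1). Require T < 0.049 ⇒ N−1 > ln(0.049)/ln(0.933) = 43.50, so N−1 ≥ 44 and N = 45.
Check: N=45 gives T = 0.04732 < 0.049; N=44 gives T = 0.05072.

N = 45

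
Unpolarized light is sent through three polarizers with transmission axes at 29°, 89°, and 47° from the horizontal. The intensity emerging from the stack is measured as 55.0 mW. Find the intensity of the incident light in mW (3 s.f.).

I₀ ≈ 797 mW

Unpolarized light through the first polarizer → I₁ = ½ I₀, now polarized at 29°.
I₂ = I₁ cos²(89° − 29°) = 0.5 I₀ · cos²(60°) = 0.125 I₀.
I₃ = I₂ cos²(47° − 89°) = 0.125 I₀ · cos²(42°) = 0.06903 I₀.
So 55.0 mW = 0.06903 I₀, giving I₀ = 55.0/0.06903 = 796.7 mW.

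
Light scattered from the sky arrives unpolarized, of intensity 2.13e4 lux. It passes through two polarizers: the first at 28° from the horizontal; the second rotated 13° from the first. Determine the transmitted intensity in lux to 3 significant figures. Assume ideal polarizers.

I ≈ 1.01e4 lux

Unpolarized light through the first polarizer → I₁ = 2.13e4 lux/2 = 1.065e+04 lux, polarized at 28°.
I₂ = I₁ · cos²(13°) = 1.065e+04 · 0.9494 = 1.011e+04 lux.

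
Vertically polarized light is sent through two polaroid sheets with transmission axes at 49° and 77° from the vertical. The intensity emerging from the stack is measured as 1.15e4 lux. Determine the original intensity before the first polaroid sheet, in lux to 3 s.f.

I₀ ≈ 3.43e4 lux

I₁ = I₀ cos²(49° − 0°) = I₀ cos²(49°) = 0.4304 I₀.
I₂ = I₁ cos²(77° − 49°) = 0.4304 I₀ · cos²(28°) = 0.3355 I₀.
So 1.15e4 lux = 0.3355 I₀, giving I₀ = 1.15e4/0.3355 = 3.427e+04 lux.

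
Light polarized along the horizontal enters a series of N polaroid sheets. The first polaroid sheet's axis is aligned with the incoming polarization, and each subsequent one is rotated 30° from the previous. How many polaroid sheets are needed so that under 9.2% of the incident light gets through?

N = 10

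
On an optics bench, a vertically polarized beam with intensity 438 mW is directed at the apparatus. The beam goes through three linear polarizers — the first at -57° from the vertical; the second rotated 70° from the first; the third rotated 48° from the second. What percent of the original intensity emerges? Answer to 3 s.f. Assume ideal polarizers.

By Malus's law, I₁ = 438 mW · cos²(57°) = 129.9 mW.
I₂ = I₁ · cos²(70°) = 129.9 · 0.117 = 15.2 mW.
I₃ = I₂ · cos²(48°) = 15.2 · 0.4477 = 6.805 mW.
That is 1.554% of the incident intensity.

≈ 1.55%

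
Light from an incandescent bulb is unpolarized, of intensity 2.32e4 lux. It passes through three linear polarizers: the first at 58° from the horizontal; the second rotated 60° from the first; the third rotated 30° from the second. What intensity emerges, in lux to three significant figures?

I ≈ 2180 lux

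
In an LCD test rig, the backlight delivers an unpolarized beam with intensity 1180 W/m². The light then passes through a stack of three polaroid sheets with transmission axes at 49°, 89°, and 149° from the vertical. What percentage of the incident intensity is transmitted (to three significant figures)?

≈ 7.34%

Unpolarized light through the first polarizer → I₁ = 1180 W/m²/2 = 590 W/m², polarized at 49°.
I₂ = I₁ · cos²(40°) = 590 · 0.5868 = 346.2 W/m².
I₃ = I₂ · cos²(60°) = 346.2 · 0.25 = 86.56 W/m².
That is 7.335% of the incident intensity.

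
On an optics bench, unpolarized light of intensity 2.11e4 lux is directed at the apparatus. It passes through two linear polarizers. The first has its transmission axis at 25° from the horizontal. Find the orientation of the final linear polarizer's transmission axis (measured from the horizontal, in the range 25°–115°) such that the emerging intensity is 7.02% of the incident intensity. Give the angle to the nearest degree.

Unpolarized light through the first polarizer → I₁ = ½ I₀, now polarized at 25°.
Need I₂/I₀ = 0.0702, so cos²(θ − 25°) = 0.0702 / 0.5 = 0.1404.
θ − 25° = arccos(√0.1404) = 68.0°, giving θ ≈ 25 + 68.0 = 93.0°.

θ ≈ 93°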